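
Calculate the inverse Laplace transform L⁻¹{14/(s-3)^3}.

L⁻¹{n!/(s-a)^(n+1)} = t^n·e^(at) with n=2, a=3. So L⁻¹{2/(s-3)^3} = t^2·e^(3t), and L⁻¹{14/(s-3)^3} = (14/2)·t^2·e^(3t) = 7·t^2·e^(3t)

Final answer: 7·t^2·e^(3t)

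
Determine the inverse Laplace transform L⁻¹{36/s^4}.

L⁻¹{n!/s^(n+1)} = t^n with n=3. So L⁻¹{6/s^4} = t^3, and L⁻¹{36/s^4} = (36/6)·t^3 = 6·t^3

Final answer: 6·t^3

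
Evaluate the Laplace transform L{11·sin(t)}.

L{sin(ωt)} = ω/(s² + ω²), so L{sin(t)} = 1/(s² + 1). Then L{11·sin(t)} = 11·1/(s² + 1) = 11/(s² + 1)

Final answer: 11/(s² + 1)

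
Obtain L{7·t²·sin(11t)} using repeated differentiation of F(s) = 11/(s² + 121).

F(s) = 11/(s² + 121). F'(s) = -22s/(s² + 121)². F''(s) = -22(121 - 3s²)/(s² + 121)³ = (66s² - 2662)/(s² + 121)³. So L{t²·sin(11t)} = (-1)² F''(s) = (66s² - 2662)/(s² + 121)³. Then L{7·t²·sin(11t)} = 7·(66s² - 2662)/(s² + 121)³ = (462s² - 18634)/(s² + 121)³

Final answer: (462s² - 18634)/(s² + 121)³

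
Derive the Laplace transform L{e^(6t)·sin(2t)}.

L{e^(at)·sin(ωt)} = ω/((s-a)² + ω²), so L{e^(6t)·sin(2t)} = 2/((s-6)² + 4)

Final answer: 2/((s-6)² + 4)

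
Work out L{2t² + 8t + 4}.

L{2t² + 8t + 4} = 2·2/s³ + 8/s² + 4/s = 4/s³ + 8/s² + 4/s

Final answer: 4/s³ + 8/s² + 4/s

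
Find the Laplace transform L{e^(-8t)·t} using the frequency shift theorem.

L{e^(at)·t^n} = n!/(s-a)^(n+1), so L{e^(-8t)·t} = 1/(s+8)^2

Final answer: 1/(s+8)^2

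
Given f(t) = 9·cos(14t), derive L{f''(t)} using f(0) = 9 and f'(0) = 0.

F(s) = 9s/(s² + 196). L{f''(t)} = s²F(s) - sf(0) - f'(0) = 9s³/(s² + 196) - 9s = (9s³ - 9s(s² + 196))/(s² + 196) = -1764s/(s² + 196)

Final answer: -1764s/(s² + 196)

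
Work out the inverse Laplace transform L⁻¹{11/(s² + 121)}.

L⁻¹{11/(s² + 121)} = sin(11t)

Final answer: sin(11t)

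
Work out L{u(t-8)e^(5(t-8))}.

u(t-a)f(t-a) with f(t)=e^(5t). L{e^(5t)} = 1/(s-5). By time shift: e^(-8s)/(s-5)

Final answer: e^(-8s)/(s-5)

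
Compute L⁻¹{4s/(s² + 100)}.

This is the form c·s/(s² + a²) with a = 10, c = 4. L⁻¹ = 4·cos(10t)

Final answer: 4·cos(10t)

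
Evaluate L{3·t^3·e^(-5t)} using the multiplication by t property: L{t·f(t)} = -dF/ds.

Using L{t^n·e^(at)} = n!/(s-a)^(n+1), L{t^3·e^(-5t)} = 6/(s+5)^4, so L{3·t^3·e^(-5t)} = 3·6/(s+5)^4 = 18/(s+5)^4

Final answer: 18/(s+5)^4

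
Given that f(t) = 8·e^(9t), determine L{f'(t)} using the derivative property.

f(0) = 8, F(s) = 8/(s-9). L{f'(t)} = s·F(s) - f(0) = 8s/(s-9) - 8 = (8s - 8(s-9))/(s-9) = 72/(s-9)

Final answer: 72/(s-9)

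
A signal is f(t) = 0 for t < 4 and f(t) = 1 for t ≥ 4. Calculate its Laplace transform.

f(t) = u(t-4). L{u(t-4)} = e^(-4s)/s, so L{f(t)} = e^(-4s)/s

Final answer: e^(-4s)/s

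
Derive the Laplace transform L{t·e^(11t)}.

L{t^n·e^(at)} = n!/(s-a)^(n+1), so L{t·e^(11t)} = 1/(s-11)^2

Final answer: 1/(s-11)^2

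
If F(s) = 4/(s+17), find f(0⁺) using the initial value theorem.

f(0⁺) = lim_{s→∞} s·4/(s+17) = lim_{s→∞} 4s/(s+17) = 4

Final answer: 4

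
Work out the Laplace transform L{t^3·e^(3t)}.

L{t^n·e^(at)} = n!/(s-a)^(n+1), so L{t^3·e^(3t)} = 6/(s-3)^4

Final answer: 6/(s-3)^4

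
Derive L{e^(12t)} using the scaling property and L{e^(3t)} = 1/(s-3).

Using L{f(at)} = (1/a)F(s/a) with a=4 and f(t) = e^(3t): L{e^(12t)} = (1/4) · 1/((s/4)-3) = (1/4) · 4/(s-12) = 1/(s-12)

Final answer: 1/(s-12)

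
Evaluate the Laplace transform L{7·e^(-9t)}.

L{e^(at)} = 1/(s-a), so L{e^(-9t)} = 1/(s+9). Then L{7·e^(-9t)} = 7/(s+9)

Final answer: 7/(s+9)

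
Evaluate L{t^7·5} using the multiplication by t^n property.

L{5} = 5/s. d^1/ds^1[1/s] = -1/s². d^2/ds^2[1/s] = 2/s^3. d^3/ds^3[1/s] = -6/s^4. d^4/ds^4[1/s] = 24/s^5. d^5/ds^5[1/s] = -120/s^6. d^6/ds^6[1/s] = 720/s^7. d^7/ds^7[1/s] = -5040/s^8. So L{t^7} = (-1)^{7}·-5040/s^8 = 5040/s^8. Then L{t^7·5} = 5·5040/s^8 = 25200/s^8

Final answer: 25200/s^8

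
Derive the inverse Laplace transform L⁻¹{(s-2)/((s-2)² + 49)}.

Using frequency shift, L⁻¹{(s-2)/((s-2)² + 49)} = e^(2t)·cos(7t)

Final answer: e^(2t)·cos(7t)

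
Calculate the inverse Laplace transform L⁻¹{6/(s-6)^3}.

L⁻¹{n!/(s-a)^(n+1)} = t^n·e^(at) with n=2, a=6. So L⁻¹{2/(s-6)^3} = t^2·e^(6t), and L⁻¹{6/(s-6)^3} = (6/2)·t^2·e^(6t) = 3·t^2·e^(6t)

Final answer: 3·t^2·e^(6t)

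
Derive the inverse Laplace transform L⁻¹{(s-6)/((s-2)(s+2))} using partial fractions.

Using partial fractions, f(t) = (-4e^(2t) + 8e^(-2t))/4

Final answer: (-4e^(2t) + 8e^(-2t))/4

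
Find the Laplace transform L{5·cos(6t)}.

L{cos(ωt)} = s/(s² + ω²), so L{cos(6t)} = s/(s² + 36). Then L{5·cos(6t)} = 5·s/(s² + 36) = 5s/(s² + 36)

Final answer: 5s/(s² + 36)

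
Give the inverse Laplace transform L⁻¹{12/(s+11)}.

L⁻¹{1/(s-a)} = e^(at), so L⁻¹{1/(s+11)} = e^(-11t), and L⁻¹{12/(s+11)} = 12·e^(-11t)

Final answer: 12·e^(-11t)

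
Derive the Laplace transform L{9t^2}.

L{9t^2} = 9 · L{t^2} = 9 · 2/s^3 = 18/s^3

Final answer: 18/s^3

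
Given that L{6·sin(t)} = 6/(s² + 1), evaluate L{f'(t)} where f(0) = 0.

L{f'(t)} = s·F(s) - f(0) = s·6/(s² + 1) - 0 = 6s/(s² + 1)

Final answer: 6s/(s² + 1)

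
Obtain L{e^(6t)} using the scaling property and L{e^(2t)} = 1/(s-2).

Using L{f(at)} = (1/a)F(s/a) with a=3 and f(t) = e^(2t): L{e^(6t)} = (1/3) · 1/((s/3)-2) = (1/3) · 3/(s-6) = 1/(s-6)

Final answer: 1/(s-6)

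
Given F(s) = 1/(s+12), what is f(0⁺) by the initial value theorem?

f(0⁺) = lim_{s→∞} s·1/(s+12) = lim_{s→∞} s/(s+12) = 1

Final answer: 1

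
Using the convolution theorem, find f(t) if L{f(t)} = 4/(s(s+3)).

4/(s(s+3)) = (4/s)·(1/(s+3)) = L{4}·L{e^(-3t)}. By convolution, f(t) = 4*e^(-3t) = ∫₀ᵗ 4·e^(-3τ) dτ = 4·(1 - e^(-3t))/3

Final answer: 4·(1 - e^(-3t))/3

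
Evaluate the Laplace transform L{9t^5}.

L{9t^5} = 9 · L{t^5} = 9 · 120/s^6 = 1080/s^6

Final answer: 1080/s^6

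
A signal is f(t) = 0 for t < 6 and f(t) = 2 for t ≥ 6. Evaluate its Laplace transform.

f(t) = 2·u(t-6). L{u(t-6)} = e^(-6s)/s, so L{f(t)} = 2·e^(-6s)/s

Final answer: 2·e^(-6s)/s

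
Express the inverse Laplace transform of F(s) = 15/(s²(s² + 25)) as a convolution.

15/(s²(s² + 25)) = (1/s²)·(15/(s² + 25)) = L{t}·L{3·sin(5t)}. So f(t) = t*(3·sin(5t)) = ∫₀ᵗ 3τ·sin(5(t-τ)) dτ

Final answer: ∫₀ᵗ 3τ·sin(5(t-τ)) dτ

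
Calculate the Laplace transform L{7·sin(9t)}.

L{sin(ωt)} = ω/(s² + ω²), so L{sin(9t)} = 9/(s² + 81). Then L{7·sin(9t)} = 7·9/(s² + 81) = 63/(s² + 81)

Final answer: 63/(s² + 81)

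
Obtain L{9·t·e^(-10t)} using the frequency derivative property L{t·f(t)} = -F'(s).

L{e^(-10t)} = 1/(s+10). By frequency derivative: L{t·e^(-10t)} = -d/ds[1/(s+10)] = -(-1)/(s+10)² = 1/(s+10)². Then L{9·t·e^(-10t)} = 9·1/(s+10)² = 9/(s+10)²

Final answer: 9/(s+10)²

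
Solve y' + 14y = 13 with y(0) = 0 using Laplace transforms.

sY + 14Y = 13/s. Y = 13/(s(s+14)). Partial fractions: Y = 13/14/s - 13/14/(s+14)

Final answer: y(t) = 13/14(1 - e^(-14t))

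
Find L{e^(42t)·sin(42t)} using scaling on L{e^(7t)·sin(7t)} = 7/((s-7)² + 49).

Scaling with a=6: L{e^(42t)·sin(42t)} = (1/6) · 7/((s/6-7)² + 49). Simplifying: 42/((s-42)² + 1764)

Final answer: 42/((s-42)² + 1764)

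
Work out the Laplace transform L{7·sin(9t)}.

L{sin(ωt)} = ω/(s² + ω²), so L{sin(9t)} = 9/(s² + 81). Then L{7·sin(9t)} = 7·9/(s² + 81) = 63/(s² + 81)

Final answer: 63/(s² + 81)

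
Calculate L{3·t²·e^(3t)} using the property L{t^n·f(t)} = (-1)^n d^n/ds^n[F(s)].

L{e^(3t)} = 1/(s-3). d/ds[1/(s-3)] = -1/(s-3)². d²/ds²[1/(s-3)] = 2/(s-3)³. So L{t²·e^(3t)} = (-1)² · 2/(s-3)³ = 2/(s-3)³. Then L{3·t²·e^(3t)} = 3·2/(s-3)³ = 6/(s-3)³

Final answer: 6/(s-3)³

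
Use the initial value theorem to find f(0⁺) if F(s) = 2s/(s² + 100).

f(0⁺) = lim_{s→∞} s·2s/(s² + 100) = lim_{s→∞} 2s²/(s² + 100) = 2

Final answer: 2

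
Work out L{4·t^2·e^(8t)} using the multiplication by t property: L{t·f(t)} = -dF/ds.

Using L{t^n·e^(at)} = n!/(s-a)^(n+1), L{t^2·e^(8t)} = 2/(s-8)^3, so L{4·t^2·e^(8t)} = 4·2/(s-8)^3 = 8/(s-8)^3

Final answer: 8/(s-8)^3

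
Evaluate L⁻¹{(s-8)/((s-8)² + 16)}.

Using frequency shift: L⁻¹{(s-a)/((s-a)² + b²)} = e^(at)cos(bt). Here a=8, b=4

Final answer: e^(8t)·cos(4t)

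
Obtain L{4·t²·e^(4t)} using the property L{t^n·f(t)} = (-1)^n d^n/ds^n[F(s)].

L{e^(4t)} = 1/(s-4). d/ds[1/(s-4)] = -1/(s-4)². d²/ds²[1/(s-4)] = 2/(s-4)³. So L{t²·e^(4t)} = (-1)² · 2/(s-4)³ = 2/(s-4)³. Then L{4·t²·e^(4t)} = 4·2/(s-4)³ = 8/(s-4)³

Final answer: 8/(s-4)³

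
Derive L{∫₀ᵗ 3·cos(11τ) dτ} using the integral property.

L{∫₀ᵗ f(τ)dτ} = F(s)/s with F(s) = 3s/(s² + 121), so the result is (3s/(s² + 121))/s = 3/(s² + 121)

Final answer: 3/(s² + 121)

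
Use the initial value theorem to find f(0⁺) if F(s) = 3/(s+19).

f(0⁺) = lim_{s→∞} s·3/(s+19) = lim_{s→∞} 3s/(s+19) = 3

Final answer: 3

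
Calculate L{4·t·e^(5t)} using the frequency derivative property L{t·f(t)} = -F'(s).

L{e^(5t)} = 1/(s-5). By frequency derivative: L{t·e^(5t)} = -d/ds[1/(s-5)] = -(-1)/(s-5)² = 1/(s-5)². Then L{4·t·e^(5t)} = 4·1/(s-5)² = 4/(s-5)²

Final answer: 4/(s-5)²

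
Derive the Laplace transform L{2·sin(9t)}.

L{sin(ωt)} = ω/(s² + ω²), so L{sin(9t)} = 9/(s² + 81). Then L{2·sin(9t)} = 2·9/(s² + 81) = 18/(s² + 81)

Final answer: 18/(s² + 81)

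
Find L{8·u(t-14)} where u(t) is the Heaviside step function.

L{u(t-a)} = e^(-as)/s. Here a=14, so L{u(t-14)} = e^(-14s)/s, and L{8·u(t-14)} = 8·e^(-14s)/s

Final answer: 8·e^(-14s)/s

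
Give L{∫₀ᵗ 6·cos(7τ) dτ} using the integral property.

L{∫₀ᵗ f(τ)dτ} = F(s)/s with F(s) = 6s/(s² + 49), so the result is (6s/(s² + 49))/s = 6/(s² + 49)

Final answer: 6/(s² + 49)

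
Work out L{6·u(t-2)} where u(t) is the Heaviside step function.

L{u(t-a)} = e^(-as)/s. Here a=2, so L{u(t-2)} = e^(-2s)/s, and L{6·u(t-2)} = 6·e^(-2s)/s

Final answer: 6·e^(-2s)/s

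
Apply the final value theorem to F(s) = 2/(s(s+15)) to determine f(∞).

f(∞) = lim_{s→0} s·2/(s(s+15)) = lim_{s→0} 2/(s+15) = 2/15 = 2/15

Final answer: 2/15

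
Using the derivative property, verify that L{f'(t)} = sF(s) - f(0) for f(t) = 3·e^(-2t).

f'(t) = -6e^(-2t). Direct: L{f'(t)} = -6/(s+2). Property: s·3/(s+2) - 3 = (3s - 3(s+2))/(s+2) = -6/(s+2). ✓

Final answer: -6/(s+2)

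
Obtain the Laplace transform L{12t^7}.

L{12t^7} = 12 · L{t^7} = 12 · 5040/s^8 = 60480/s^8

Final answer: 60480/s^8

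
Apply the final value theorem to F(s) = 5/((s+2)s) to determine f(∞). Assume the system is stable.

f(∞) = lim_{s→0} sF(s) = lim_{s→0} 5/(s+2) = 5/2

Final answer: 5/2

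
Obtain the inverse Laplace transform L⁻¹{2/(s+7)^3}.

L⁻¹{n!/(s-a)^(n+1)} = t^n·e^(at) with n=2, a=-7. So L⁻¹{2/(s+7)^3} = t^2·e^(-7t)

Final answer: t^2·e^(-7t)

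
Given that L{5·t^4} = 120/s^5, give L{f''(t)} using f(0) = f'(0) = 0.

L{f''(t)} = s²F(s) - sf(0) - f'(0) = s²·120/s^5 - 0 - 0 = 120/s^3

Final answer: 120/s^3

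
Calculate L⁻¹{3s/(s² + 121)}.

This is the form c·s/(s² + a²) with a = 11, c = 3. L⁻¹ = 3·cos(11t)

Final answer: 3·cos(11t)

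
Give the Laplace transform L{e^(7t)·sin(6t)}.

L{e^(at)·sin(ωt)} = ω/((s-a)² + ω²), so L{e^(7t)·sin(6t)} = 6/((s-7)² + 36)

Final answer: 6/((s-7)² + 36)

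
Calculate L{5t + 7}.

L{5t + 7} = 5·L{t} + 7·L{1} = 5/s² + 7/s

Final answer: 5/s² + 7/s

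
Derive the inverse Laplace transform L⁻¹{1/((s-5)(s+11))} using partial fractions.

Decompose: A/(s-5) + B/(s+11). A = 1/16, B = -1/16. f(t) = (e^(5t) - e^(-11t))/16

Final answer: (e^(5t) - e^(-11t))/16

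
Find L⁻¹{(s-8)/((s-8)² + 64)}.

Using frequency shift: L⁻¹{(s-a)/((s-a)² + b²)} = e^(at)cos(bt). Here a=8, b=8

Final answer: e^(8t)·cos(8t)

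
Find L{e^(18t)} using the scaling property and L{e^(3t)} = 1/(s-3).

Using L{f(at)} = (1/a)F(s/a) with a=6 and f(t) = e^(3t): L{e^(18t)} = (1/6) · 1/((s/6)-3) = (1/6) · 6/(s-18) = 1/(s-18)

Final answer: 1/(s-18)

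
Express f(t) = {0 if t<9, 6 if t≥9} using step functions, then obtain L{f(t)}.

f(t) = 6·u(t-9). L{u(t-9)} = e^(-9s)/s, so L{f(t)} = 6·e^(-9s)/s

Final answer: 6·e^(-9s)/s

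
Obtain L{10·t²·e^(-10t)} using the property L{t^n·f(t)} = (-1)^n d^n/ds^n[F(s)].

L{e^(-10t)} = 1/(s+10). d/ds[1/(s+10)] = -1/(s+10)². d²/ds²[1/(s+10)] = 2/(s+10)³. So L{t²·e^(-10t)} = (-1)² · 2/(s+10)³ = 2/(s+10)³. Then L{10·t²·e^(-10t)} = 10·2/(s+10)³ = 20/(s+10)³

Final answer: 20/(s+10)³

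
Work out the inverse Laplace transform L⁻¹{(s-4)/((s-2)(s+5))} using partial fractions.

Using partial fractions, f(t) = (-2e^(2t) + 9e^(-5t))/7

Final answer: (-2e^(2t) + 9e^(-5t))/7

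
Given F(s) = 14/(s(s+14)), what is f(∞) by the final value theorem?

f(∞) = lim_{s→0} s·14/(s(s+14)) = lim_{s→0} 14/(s+14) = 14/14 = 1

Final answer: 1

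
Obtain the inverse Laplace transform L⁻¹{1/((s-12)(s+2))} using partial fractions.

Decompose: A/(s-12) + B/(s+2). A = 1/14, B = -1/14. f(t) = (e^(12t) - e^(-2t))/14

Final answer: (e^(12t) - e^(-2t))/14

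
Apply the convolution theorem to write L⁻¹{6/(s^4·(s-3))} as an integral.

6/(s^4·(s-3)) = (6/s^4)·(1/(s-3)) = L{t^3}·L{e^(3t)}. So f(t) = t^3*e^(3t) = ∫₀ᵗ τ^3·e^(3(t-τ)) dτ

Final answer: ∫₀ᵗ τ^3·e^(3(t-τ)) dτ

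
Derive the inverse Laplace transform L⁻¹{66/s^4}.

L⁻¹{n!/s^(n+1)} = t^n with n=3. So L⁻¹{6/s^4} = t^3, and L⁻¹{66/s^4} = (66/6)·t^3 = 11·t^3

Final answer: 11·t^3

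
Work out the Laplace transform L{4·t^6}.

L{t^n} = n!/s^(n+1), so L{t^6} = 720/s^7. Then L{4·t^6} = 4·720/s^7 = 2880/s^7

Final answer: 2880/s^7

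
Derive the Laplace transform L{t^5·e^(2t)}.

L{t^n·e^(at)} = n!/(s-a)^(n+1), so L{t^5·e^(2t)} = 120/(s-2)^6

Final answer: 120/(s-2)^6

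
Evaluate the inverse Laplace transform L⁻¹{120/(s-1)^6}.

L⁻¹{n!/(s-a)^(n+1)} = t^n·e^(at), so L⁻¹{120/(s-1)^6} = t^5·e^t

Final answer: t^5·e^t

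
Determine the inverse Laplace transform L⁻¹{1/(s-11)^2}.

L⁻¹{n!/(s-a)^(n+1)} = t^n·e^(at), so L⁻¹{1/(s-11)^2} = t·e^(11t)

Final answer: t·e^(11t)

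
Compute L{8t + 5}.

L{8t + 5} = 8·L{t} + 5·L{1} = 8/s² + 5/s

Final answer: 8/s² + 5/s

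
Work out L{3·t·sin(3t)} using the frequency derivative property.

L{sin(3t)} = 3/(s² + 9). By L{t·f(t)} = -F'(s): -d/ds[3/(s² + 9)] = -(3)·(-2s)/(s² + 9)² = 6s/(s² + 9)². Then L{3·t·sin(3t)} = 3·6s/(s² + 9)² = 18s/(s² + 9)²

Final answer: 18s/(s² + 9)²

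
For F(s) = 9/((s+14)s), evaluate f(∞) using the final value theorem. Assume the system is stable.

f(∞) = lim_{s→0} sF(s) = lim_{s→0} 9/(s+14) = 9/14

Final answer: 9/14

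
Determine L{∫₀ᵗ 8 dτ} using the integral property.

L{∫₀ᵗ f(τ)dτ} = F(s)/s with f(t) = 8. F(s) = 8/s, so L{∫₀ᵗ 8 dτ} = (8/s)/s = 8/s². (Check: ∫₀ᵗ 8 dτ = 8t.)

Final answer: 8/s²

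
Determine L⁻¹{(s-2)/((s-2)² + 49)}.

Using frequency shift: L⁻¹{(s-a)/((s-a)² + b²)} = e^(at)cos(bt). Here a=2, b=7

Final answer: e^(2t)·cos(7t)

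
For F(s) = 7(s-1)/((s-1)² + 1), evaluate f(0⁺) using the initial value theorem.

f(0⁺) = lim_{s→∞} sF(s) = lim_{s→∞} 7s(s-1)/((s-1)² + 1) = 7

Final answer: 7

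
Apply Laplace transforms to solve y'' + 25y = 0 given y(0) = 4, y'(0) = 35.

L{y''} + 25L{y} = 0. s²Y - 4s - 35 + 25Y = 0. Y(s² + 25) = 4s + 35. Y = (4s + 35)/(s² + 25). Inverting: y(t) = 4cos(5t) + 7sin(5t)

Final answer: y(t) = 4cos(5t) + 7sin(5t)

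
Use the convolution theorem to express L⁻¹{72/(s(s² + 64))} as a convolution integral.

72/(s(s² + 64)) = (1/s)·(72/(s² + 64)) = L{1}·L{9·sin(8t)}. So f(t) = 1*(9·sin(8t)) = ∫₀ᵗ 9·sin(8τ) dτ

Final answer: ∫₀ᵗ 9·sin(8τ) dτ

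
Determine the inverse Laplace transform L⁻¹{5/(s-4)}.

L⁻¹{1/(s-a)} = e^(at), so L⁻¹{1/(s-4)} = e^(4t), and L⁻¹{5/(s-4)} = 5·e^(4t)

Final answer: 5·e^(4t)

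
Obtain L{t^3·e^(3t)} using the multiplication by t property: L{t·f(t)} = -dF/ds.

Using L{t^n·e^(at)} = n!/(s-a)^(n+1), L{t^3·e^(3t)} = 6/(s-3)^4

Final answer: 6/(s-3)^4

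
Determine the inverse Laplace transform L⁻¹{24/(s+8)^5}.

L⁻¹{n!/(s-a)^(n+1)} = t^n·e^(at), so L⁻¹{24/(s+8)^5} = t^4·e^(-8t)

Final answer: t^4·e^(-8t)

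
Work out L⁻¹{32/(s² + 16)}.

This is the form c·a/(s² + a²) with a = 4, c = 8. L⁻¹ = 8·sin(4t)

Final answer: 8·sin(4t)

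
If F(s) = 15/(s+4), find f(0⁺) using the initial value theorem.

f(0⁺) = lim_{s→∞} s·15/(s+4) = lim_{s→∞} 15s/(s+4) = 15

Final answer: 15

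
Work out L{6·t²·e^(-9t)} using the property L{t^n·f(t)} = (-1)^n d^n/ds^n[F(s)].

L{e^(-9t)} = 1/(s+9). d/ds[1/(s+9)] = -1/(s+9)². d²/ds²[1/(s+9)] = 2/(s+9)³. So L{t²·e^(-9t)} = (-1)² · 2/(s+9)³ = 2/(s+9)³. Then L{6·t²·e^(-9t)} = 6·2/(s+9)³ = 12/(s+9)³

Final answer: 12/(s+9)³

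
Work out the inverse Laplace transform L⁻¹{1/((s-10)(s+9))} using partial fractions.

Decompose: A/(s-10) + B/(s+9). A = 1/19, B = -1/19. f(t) = (e^(10t) - e^(-9t))/19

Final answer: (e^(10t) - e^(-9t))/19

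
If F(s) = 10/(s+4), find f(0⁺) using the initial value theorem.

f(0⁺) = lim_{s→∞} s·10/(s+4) = lim_{s→∞} 10s/(s+4) = 10

Final answer: 10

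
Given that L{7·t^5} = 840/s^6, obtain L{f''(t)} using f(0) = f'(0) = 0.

L{f''(t)} = s²F(s) - sf(0) - f'(0) = s²·840/s^6 - 0 - 0 = 840/s^4

Final answer: 840/s^4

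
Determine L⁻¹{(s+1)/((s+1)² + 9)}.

Using frequency shift: L⁻¹{(s-a)/((s-a)² + b²)} = e^(at)cos(bt). Here a=-1, b=3

Final answer: e^(-t)·cos(3t)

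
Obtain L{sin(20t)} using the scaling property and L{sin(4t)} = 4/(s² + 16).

Using L{f(at)} = (1/a)F(s/a) with a=5: L{sin(20t)} = (1/5) · 4/((s/5)² + 16) = (1/5) · 4·25/(s² + 400) = 20/(s² + 400)

Final answer: 20/(s² + 400)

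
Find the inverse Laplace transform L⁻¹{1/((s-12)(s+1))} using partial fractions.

Decompose: A/(s-12) + B/(s+1). A = 1/13, B = -1/13. f(t) = (e^(12t) - e^(-t))/13

Final answer: (e^(12t) - e^(-t))/13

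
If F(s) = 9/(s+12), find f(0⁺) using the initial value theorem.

f(0⁺) = lim_{s→∞} s·9/(s+12) = lim_{s→∞} 9s/(s+12) = 9

Final answer: 9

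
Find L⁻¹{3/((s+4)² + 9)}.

Form: b/((s-a)² + b²) → e^(at)sin(bt). With a=-4, b=3

Final answer: e^(-4t)·sin(3t)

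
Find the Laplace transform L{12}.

L{12} = 12 · L{1} = 12/s

Final answer: 12/s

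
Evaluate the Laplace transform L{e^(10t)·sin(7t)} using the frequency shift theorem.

Frequency shift: L{e^(at)f(t)} = F(s-a). L{e^(10t)·sin(7t)} = 7/((s-10)² + 49)

Final answer: 7/((s-10)² + 49)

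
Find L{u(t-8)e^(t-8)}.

u(t-a)f(t-a) with f(t)=e^t. L{e^t} = 1/(s-1). By time shift: e^(-8s)/(s-1)

Final answer: e^(-8s)/(s-1)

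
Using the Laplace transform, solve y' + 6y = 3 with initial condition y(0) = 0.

sY + 6Y = 3/s. Y = 3/(s(s+6)). Partial fractions: Y = 1/2/s - 1/2/(s+6)

Final answer: y(t) = 1/2(1 - e^(-6t))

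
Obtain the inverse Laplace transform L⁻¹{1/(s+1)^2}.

L⁻¹{n!/(s-a)^(n+1)} = t^n·e^(at), so L⁻¹{1/(s+1)^2} = t·e^(-t)

Final answer: t·e^(-t)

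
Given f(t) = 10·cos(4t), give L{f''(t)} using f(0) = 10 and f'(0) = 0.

F(s) = 10s/(s² + 16). L{f''(t)} = s²F(s) - sf(0) - f'(0) = 10s³/(s² + 16) - 10s = (10s³ - 10s(s² + 16))/(s² + 16) = -160s/(s² + 16)

Final answer: -160s/(s² + 16)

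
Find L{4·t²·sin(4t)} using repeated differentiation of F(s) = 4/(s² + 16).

F(s) = 4/(s² + 16). F'(s) = -8s/(s² + 16)². F''(s) = -8(16 - 3s²)/(s² + 16)³ = (24s² - 128)/(s² + 16)³. So L{t²·sin(4t)} = (-1)² F''(s) = (24s² - 128)/(s² + 16)³. Then L{4·t²·sin(4t)} = 4·(24s² - 128)/(s² + 16)³ = (96s² - 512)/(s² + 16)³

Final answer: (96s² - 512)/(s² + 16)³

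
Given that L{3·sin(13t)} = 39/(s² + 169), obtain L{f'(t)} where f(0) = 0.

L{f'(t)} = s·F(s) - f(0) = s·39/(s² + 169) - 0 = 39s/(s² + 169)

Final answer: 39s/(s² + 169)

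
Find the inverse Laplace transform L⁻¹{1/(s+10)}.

L⁻¹{1/(s-a)} = e^(at), so L⁻¹{1/(s+10)} = e^(-10t)

Final answer: e^(-10t)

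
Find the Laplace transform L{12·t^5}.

L{t^n} = n!/s^(n+1), so L{t^5} = 120/s^6. Then L{12·t^5} = 12·120/s^6 = 1440/s^6

Final answer: 1440/s^6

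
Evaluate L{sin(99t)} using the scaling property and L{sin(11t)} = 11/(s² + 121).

Using L{f(at)} = (1/a)F(s/a) with a=9: L{sin(99t)} = (1/9) · 11/((s/9)² + 121) = (1/9) · 11·81/(s² + 9801) = 99/(s² + 9801)

Final answer: 99/(s² + 9801)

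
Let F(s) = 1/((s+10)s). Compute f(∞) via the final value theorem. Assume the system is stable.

f(∞) = lim_{s→0} sF(s) = lim_{s→0} 1/(s+10) = 1/10

Final answer: 1/10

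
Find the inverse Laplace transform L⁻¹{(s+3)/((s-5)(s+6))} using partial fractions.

Using partial fractions, f(t) = (8e^(5t) + 3e^(-6t))/11

Final answer: (8e^(5t) + 3e^(-6t))/11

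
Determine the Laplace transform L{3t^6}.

L{3t^6} = 3 · L{t^6} = 3 · 720/s^7 = 2160/s^7

Final answer: 2160/s^7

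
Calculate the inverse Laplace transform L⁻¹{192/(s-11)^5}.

L⁻¹{n!/(s-a)^(n+1)} = t^n·e^(at) with n=4, a=11. So L⁻¹{24/(s-11)^5} = t^4·e^(11t), and L⁻¹{192/(s-11)^5} = (192/24)·t^4·e^(11t) = 8·t^4·e^(11t)

Final answer: 8·t^4·e^(11t)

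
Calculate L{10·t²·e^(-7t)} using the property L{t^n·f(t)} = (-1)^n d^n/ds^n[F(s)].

L{e^(-7t)} = 1/(s+7). d/ds[1/(s+7)] = -1/(s+7)². d²/ds²[1/(s+7)] = 2/(s+7)³. So L{t²·e^(-7t)} = (-1)² · 2/(s+7)³ = 2/(s+7)³. Then L{10·t²·e^(-7t)} = 10·2/(s+7)³ = 20/(s+7)³

Final answer: 20/(s+7)³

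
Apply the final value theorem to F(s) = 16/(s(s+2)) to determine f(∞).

f(∞) = lim_{s→0} s·16/(s(s+2)) = lim_{s→0} 16/(s+2) = 16/2 = 8

Final answer: 8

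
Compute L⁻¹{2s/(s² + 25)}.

This is the form c·s/(s² + a²) with a = 5, c = 2. L⁻¹ = 2·cos(5t)

Final answer: 2·cos(5t)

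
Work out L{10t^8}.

L{t^n} = n!/s^(n+1). So L{10t^8} = 10·8!/s^9 = 403200/s^9

Final answer: 403200/s^9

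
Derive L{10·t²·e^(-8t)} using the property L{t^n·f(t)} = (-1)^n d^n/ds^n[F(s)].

L{e^(-8t)} = 1/(s+8). d/ds[1/(s+8)] = -1/(s+8)². d²/ds²[1/(s+8)] = 2/(s+8)³. So L{t²·e^(-8t)} = (-1)² · 2/(s+8)³ = 2/(s+8)³. Then L{10·t²·e^(-8t)} = 10·2/(s+8)³ = 20/(s+8)³

Final answer: 20/(s+8)³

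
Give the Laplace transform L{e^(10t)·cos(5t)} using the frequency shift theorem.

Frequency shift: L{e^(at)f(t)} = F(s-a). L{e^(10t)·cos(5t)} = (s-10)/((s-10)² + 25)

Final answer: (s-10)/((s-10)² + 25)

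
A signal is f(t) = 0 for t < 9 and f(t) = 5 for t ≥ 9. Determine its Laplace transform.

f(t) = 5·u(t-9). L{u(t-9)} = e^(-9s)/s, so L{f(t)} = 5·e^(-9s)/s

Final answer: 5·e^(-9s)/s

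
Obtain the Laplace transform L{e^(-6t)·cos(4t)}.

L{e^(at)·cos(ωt)} = (s-a)/((s-a)² + ω²), so L{e^(-6t)·cos(4t)} = (s+6)/((s+6)² + 16)

Final answer: (s+6)/((s+6)² + 16)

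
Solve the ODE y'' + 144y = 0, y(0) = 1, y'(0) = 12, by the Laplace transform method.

L{y''} + 144L{y} = 0. s²Y - s - 12 + 144Y = 0. Y(s² + 144) = s + 12. Y = (s + 12)/(s² + 144). Inverting: y(t) = cos(12t) + sin(12t)

Final answer: y(t) = cos(12t) + sin(12t)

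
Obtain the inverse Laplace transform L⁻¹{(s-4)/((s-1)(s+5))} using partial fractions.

Using partial fractions, f(t) = (-3e^t + 9e^(-5t))/6

Final answer: (-3e^t + 9e^(-5t))/6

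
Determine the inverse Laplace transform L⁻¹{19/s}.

L⁻¹{c/s} = c, so L⁻¹{19/s} = 19

Final answer: 19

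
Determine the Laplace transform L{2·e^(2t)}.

L{e^(at)} = 1/(s-a), so L{e^(2t)} = 1/(s-2). Then L{2·e^(2t)} = 2/(s-2)

Final answer: 2/(s-2)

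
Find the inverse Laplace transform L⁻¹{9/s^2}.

L⁻¹{n!/s^(n+1)} = t^n with n=1. So L⁻¹{1/s^2} = t, and L⁻¹{9/s^2} = (9/1)·t = 9·t

Final answer: 9·t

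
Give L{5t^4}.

L{t^n} = n!/s^(n+1). So L{5t^4} = 5·4!/s^5 = 120/s^5

Final answer: 120/s^5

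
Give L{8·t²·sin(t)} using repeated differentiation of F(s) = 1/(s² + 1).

F(s) = 1/(s² + 1). F'(s) = -2s/(s² + 1)². F''(s) = -2(1 - 3s²)/(s² + 1)³ = (6s² - 2)/(s² + 1)³. So L{t²·sin(t)} = (-1)² F''(s) = (6s² - 2)/(s² + 1)³. Then L{8·t²·sin(t)} = 8·(6s² - 2)/(s² + 1)³ = (48s² - 16)/(s² + 1)³

Final answer: (48s² - 16)/(s² + 1)³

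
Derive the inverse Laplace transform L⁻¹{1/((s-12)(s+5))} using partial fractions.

Decompose: A/(s-12) + B/(s+5). A = 1/17, B = -1/17. f(t) = (e^(12t) - e^(-5t))/17

Final answer: (e^(12t) - e^(-5t))/17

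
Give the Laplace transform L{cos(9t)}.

L{cos(ωt)} = s/(s² + ω²), so L{cos(9t)} = s/(s² + 81)

Final answer: s/(s² + 81)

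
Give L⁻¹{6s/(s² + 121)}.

This is the form c·s/(s² + a²) with a = 11, c = 6. L⁻¹ = 6·cos(11t)

Final answer: 6·cos(11t)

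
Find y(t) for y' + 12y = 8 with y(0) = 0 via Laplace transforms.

sY + 12Y = 8/s. Y = 8/(s(s+12)). Partial fractions: Y = 2/3/s - 2/3/(s+12)

Final answer: y(t) = 2/3(1 - e^(-12t))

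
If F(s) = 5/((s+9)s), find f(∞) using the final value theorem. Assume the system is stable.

f(∞) = lim_{s→0} sF(s) = lim_{s→0} 5/(s+9) = 5/9

Final answer: 5/9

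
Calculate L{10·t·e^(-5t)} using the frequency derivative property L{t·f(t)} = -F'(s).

L{e^(-5t)} = 1/(s+5). By frequency derivative: L{t·e^(-5t)} = -d/ds[1/(s+5)] = -(-1)/(s+5)² = 1/(s+5)². Then L{10·t·e^(-5t)} = 10·1/(s+5)² = 10/(s+5)²

Final answer: 10/(s+5)²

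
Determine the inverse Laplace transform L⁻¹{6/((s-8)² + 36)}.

Using frequency shift, L⁻¹{6/((s-8)² + 36)} = e^(8t)·sin(6t)

Final answer: e^(8t)·sin(6t)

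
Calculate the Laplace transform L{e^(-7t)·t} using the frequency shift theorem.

L{e^(at)·t^n} = n!/(s-a)^(n+1), so L{e^(-7t)·t} = 1/(s+7)^2

Final answer: 1/(s+7)^2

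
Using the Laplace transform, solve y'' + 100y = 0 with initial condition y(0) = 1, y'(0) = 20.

L{y''} + 100L{y} = 0. s²Y - s - 20 + 100Y = 0. Y(s² + 100) = s + 20. Y = (s + 20)/(s² + 100). Inverting: y(t) = cos(10t) + 2sin(10t)

Final answer: y(t) = cos(10t) + 2sin(10t)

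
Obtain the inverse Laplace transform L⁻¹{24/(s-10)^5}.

L⁻¹{n!/(s-a)^(n+1)} = t^n·e^(at), so L⁻¹{24/(s-10)^5} = t^4·e^(10t)

Final answer: t^4·e^(10t)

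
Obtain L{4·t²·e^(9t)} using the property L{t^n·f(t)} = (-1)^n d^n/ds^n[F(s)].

L{e^(9t)} = 1/(s-9). d/ds[1/(s-9)] = -1/(s-9)². d²/ds²[1/(s-9)] = 2/(s-9)³. So L{t²·e^(9t)} = (-1)² · 2/(s-9)³ = 2/(s-9)³. Then L{4·t²·e^(9t)} = 4·2/(s-9)³ = 8/(s-9)³

Final answer: 8/(s-9)³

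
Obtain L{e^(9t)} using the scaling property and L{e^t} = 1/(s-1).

Using L{f(at)} = (1/a)F(s/a) with a=9 and f(t) = e^t: L{e^(9t)} = (1/9) · 1/((s/9)-1) = (1/9) · 9/(s-9) = 1/(s-9)

Final answer: 1/(s-9)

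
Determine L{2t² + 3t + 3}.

L{2t² + 3t + 3} = 2·2/s³ + 3/s² + 3/s = 4/s³ + 3/s² + 3/s

Final answer: 4/s³ + 3/s² + 3/s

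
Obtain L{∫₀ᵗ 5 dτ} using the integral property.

L{∫₀ᵗ f(τ)dτ} = F(s)/s with f(t) = 5. F(s) = 5/s, so L{∫₀ᵗ 5 dτ} = (5/s)/s = 5/s². (Check: ∫₀ᵗ 5 dτ = 5t.)

Final answer: 5/s²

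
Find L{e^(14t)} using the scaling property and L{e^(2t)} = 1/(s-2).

Using L{f(at)} = (1/a)F(s/a) with a=7 and f(t) = e^(2t): L{e^(14t)} = (1/7) · 1/((s/7)-2) = (1/7) · 7/(s-14) = 1/(s-14)

Final answer: 1/(s-14)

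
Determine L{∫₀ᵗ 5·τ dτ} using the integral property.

L{∫₀ᵗ f(τ)dτ} = F(s)/s with f(t) = 5t. F(s) = 5/s^2, so L{∫₀ᵗ 5·τ dτ} = (5/s^2)/s = 5/s^3. (Check: ∫₀ᵗ 5·τ dτ = 5t^2/2.)

Final answer: 5/s^3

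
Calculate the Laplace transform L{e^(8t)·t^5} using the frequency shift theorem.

L{e^(at)·t^n} = n!/(s-a)^(n+1), so L{e^(8t)·t^5} = 120/(s-8)^6

Final answer: 120/(s-8)^6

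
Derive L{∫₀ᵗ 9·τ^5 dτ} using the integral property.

L{∫₀ᵗ f(τ)dτ} = F(s)/s with f(t) = 9t^5. F(s) = 1080/s^6, so L{∫₀ᵗ 9·τ^5 dτ} = (1080/s^6)/s = 1080/s^7. (Check: ∫₀ᵗ 9·τ^5 dτ = 9t^6/6.)

Final answer: 1080/s^7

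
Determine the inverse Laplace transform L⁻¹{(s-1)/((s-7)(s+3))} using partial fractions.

Using partial fractions, f(t) = (6e^(7t) + 4e^(-3t))/10

Final answer: (6e^(7t) + 4e^(-3t))/10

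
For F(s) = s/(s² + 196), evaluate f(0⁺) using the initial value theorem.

f(0⁺) = lim_{s→∞} s·s/(s² + 196) = lim_{s→∞} s²/(s² + 196) = 1

Final answer: 1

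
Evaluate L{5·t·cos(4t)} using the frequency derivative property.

L{cos(4t)} = s/(s² + 16). Derivative: d/ds[s/(s² + 16)] = [(s² + 16) - s·2s]/(s² + 16)² = (16 - s²)/(s² + 16)². So L{t·cos(4t)} = -F'(s) = (s² - 16)/(s² + 16)². Then L{5·t·cos(4t)} = 5·(s² - 16)/(s² + 16)²

Final answer: 5·(s² - 16)/(s² + 16)²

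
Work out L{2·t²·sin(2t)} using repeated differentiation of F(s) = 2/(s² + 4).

F(s) = 2/(s² + 4). F'(s) = -4s/(s² + 4)². F''(s) = -4(4 - 3s²)/(s² + 4)³ = (12s² - 16)/(s² + 4)³. So L{t²·sin(2t)} = (-1)² F''(s) = (12s² - 16)/(s² + 4)³. Then L{2·t²·sin(2t)} = 2·(12s² - 16)/(s² + 4)³ = (24s² - 32)/(s² + 4)³

Final answer: (24s² - 32)/(s² + 4)³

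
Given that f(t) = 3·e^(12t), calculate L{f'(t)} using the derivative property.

f(0) = 3, F(s) = 3/(s-12). L{f'(t)} = s·F(s) - f(0) = 3s/(s-12) - 3 = (3s - 3(s-12))/(s-12) = 36/(s-12)

Final answer: 36/(s-12)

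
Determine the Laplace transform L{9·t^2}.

L{t^n} = n!/s^(n+1), so L{t^2} = 2/s^3. Then L{9·t^2} = 9·2/s^3 = 18/s^3

Final answer: 18/s^3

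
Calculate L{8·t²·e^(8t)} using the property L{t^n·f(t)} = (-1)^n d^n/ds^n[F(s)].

L{e^(8t)} = 1/(s-8). d/ds[1/(s-8)] = -1/(s-8)². d²/ds²[1/(s-8)] = 2/(s-8)³. So L{t²·e^(8t)} = (-1)² · 2/(s-8)³ = 2/(s-8)³. Then L{8·t²·e^(8t)} = 8·2/(s-8)³ = 16/(s-8)³

Final answer: 16/(s-8)³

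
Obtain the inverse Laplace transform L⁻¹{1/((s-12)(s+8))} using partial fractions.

Decompose: A/(s-12) + B/(s+8). A = 1/20, B = -1/20. f(t) = (e^(12t) - e^(-8t))/20

Final answer: (e^(12t) - e^(-8t))/20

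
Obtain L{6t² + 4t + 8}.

L{6t² + 4t + 8} = 6·2/s³ + 4/s² + 8/s = 12/s³ + 4/s² + 8/s

Final answer: 12/s³ + 4/s² + 8/s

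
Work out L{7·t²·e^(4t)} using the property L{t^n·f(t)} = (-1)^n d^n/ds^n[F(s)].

L{e^(4t)} = 1/(s-4). d/ds[1/(s-4)] = -1/(s-4)². d²/ds²[1/(s-4)] = 2/(s-4)³. So L{t²·e^(4t)} = (-1)² · 2/(s-4)³ = 2/(s-4)³. Then L{7·t²·e^(4t)} = 7·2/(s-4)³ = 14/(s-4)³

Final answer: 14/(s-4)³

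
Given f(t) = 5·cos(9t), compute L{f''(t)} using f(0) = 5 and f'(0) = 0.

F(s) = 5s/(s² + 81). L{f''(t)} = s²F(s) - sf(0) - f'(0) = 5s³/(s² + 81) - 5s = (5s³ - 5s(s² + 81))/(s² + 81) = -405s/(s² + 81)

Final answer: -405s/(s² + 81)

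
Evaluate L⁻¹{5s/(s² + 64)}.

This is the form c·s/(s² + a²) with a = 8, c = 5. L⁻¹ = 5·cos(8t)

Final answer: 5·cos(8t)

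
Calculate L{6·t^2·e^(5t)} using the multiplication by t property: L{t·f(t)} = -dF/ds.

Using L{t^n·e^(at)} = n!/(s-a)^(n+1), L{t^2·e^(5t)} = 2/(s-5)^3, so L{6·t^2·e^(5t)} = 6·2/(s-5)^3 = 12/(s-5)^3

Final answer: 12/(s-5)^3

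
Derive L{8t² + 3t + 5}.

L{8t² + 3t + 5} = 8·2/s³ + 3/s² + 5/s = 16/s³ + 3/s² + 5/s

Final answer: 16/s³ + 3/s² + 5/s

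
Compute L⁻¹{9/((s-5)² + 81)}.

Form: b/((s-a)² + b²) → e^(at)sin(bt). With a=5, b=9

Final answer: e^(5t)·sin(9t)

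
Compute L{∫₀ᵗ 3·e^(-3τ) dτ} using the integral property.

L{∫₀ᵗ f(τ)dτ} = F(s)/s with F(s) = 3/(s+3), so L{∫₀ᵗ 3·e^(-3τ) dτ} = 3/(s(s+3))

Final answer: 3/(s(s+3))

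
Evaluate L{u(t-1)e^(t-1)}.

u(t-a)f(t-a) with f(t)=e^t. L{e^t} = 1/(s-1). By time shift: e^(-s)/(s-1)

Final answer: e^(-s)/(s-1)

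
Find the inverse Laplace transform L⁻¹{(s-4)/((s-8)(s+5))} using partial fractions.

Using partial fractions, f(t) = (4e^(8t) + 9e^(-5t))/13

Final answer: (4e^(8t) + 9e^(-5t))/13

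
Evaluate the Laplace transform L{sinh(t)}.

L{sinh(ωt)} = ω/(s² - ω²), so L{sinh(t)} = 1/(s² - 1)

Final answer: 1/(s² - 1)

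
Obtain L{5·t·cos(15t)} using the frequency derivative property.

L{cos(15t)} = s/(s² + 225). Derivative: d/ds[s/(s² + 225)] = [(s² + 225) - s·2s]/(s² + 225)² = (225 - s²)/(s² + 225)². So L{t·cos(15t)} = -F'(s) = (s² - 225)/(s² + 225)². Then L{5·t·cos(15t)} = 5·(s² - 225)/(s² + 225)²

Final answer: 5·(s² - 225)/(s² + 225)²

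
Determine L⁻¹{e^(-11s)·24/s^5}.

L⁻¹{24/s^5} = t^4. By the time shift theorem, L⁻¹{e^(-as)F(s)} = u(t-a)f(t-a) with a=11, so L⁻¹{e^(-11s)·24/s^5} = u(t-11)·(t-11)^4

Final answer: u(t-11)·(t-11)^4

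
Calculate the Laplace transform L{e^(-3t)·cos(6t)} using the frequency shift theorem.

Frequency shift: L{e^(at)f(t)} = F(s-a). L{e^(-3t)·cos(6t)} = (s+3)/((s+3)² + 36)

Final answer: (s+3)/((s+3)² + 36)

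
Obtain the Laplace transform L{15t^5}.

L{15t^5} = 15 · L{t^5} = 15 · 120/s^6 = 1800/s^6

Final answer: 1800/s^6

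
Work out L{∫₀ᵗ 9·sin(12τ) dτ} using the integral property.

L{∫₀ᵗ f(τ)dτ} = F(s)/s with F(s) = 108/(s² + 144), so the result is (108/(s² + 144))/s = 108/(s(s² + 144))

Final answer: 108/(s(s² + 144))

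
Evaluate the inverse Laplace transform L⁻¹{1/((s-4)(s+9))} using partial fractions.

Decompose: A/(s-4) + B/(s+9). A = 1/13, B = -1/13. f(t) = (e^(4t) - e^(-9t))/13

Final answer: (e^(4t) - e^(-9t))/13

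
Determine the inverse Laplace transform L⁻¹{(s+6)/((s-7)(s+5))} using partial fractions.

Using partial fractions, f(t) = (13e^(7t) - e^(-5t))/12

Final answer: (13e^(7t) - e^(-5t))/12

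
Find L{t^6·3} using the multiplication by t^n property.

L{3} = 3/s. d^1/ds^1[1/s] = -1/s². d^2/ds^2[1/s] = 2/s^3. d^3/ds^3[1/s] = -6/s^4. d^4/ds^4[1/s] = 24/s^5. d^5/ds^5[1/s] = -120/s^6. d^6/ds^6[1/s] = 720/s^7. So L{t^6} = (-1)^{6}·720/s^7 = 720/s^7. Then L{t^6·3} = 3·720/s^7 = 2160/s^7

Final answer: 2160/s^7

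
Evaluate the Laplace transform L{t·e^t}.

L{t^n·e^(at)} = n!/(s-a)^(n+1), so L{t·e^t} = 1/(s-1)^2

Final answer: 1/(s-1)^2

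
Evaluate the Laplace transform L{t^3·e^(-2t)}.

L{t^n·e^(at)} = n!/(s-a)^(n+1), so L{t^3·e^(-2t)} = 6/(s+2)^4

Final answer: 6/(s+2)^4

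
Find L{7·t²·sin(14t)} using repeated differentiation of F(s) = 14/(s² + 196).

F(s) = 14/(s² + 196). F'(s) = -28s/(s² + 196)². F''(s) = -28(196 - 3s²)/(s² + 196)³ = (84s² - 5488)/(s² + 196)³. So L{t²·sin(14t)} = (-1)² F''(s) = (84s² - 5488)/(s² + 196)³. Then L{7·t²·sin(14t)} = 7·(84s² - 5488)/(s² + 196)³ = (588s² - 38416)/(s² + 196)³

Final answer: (588s² - 38416)/(s² + 196)³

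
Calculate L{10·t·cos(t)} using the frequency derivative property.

L{cos(t)} = s/(s² + 1). Derivative: d/ds[s/(s² + 1)] = [(s² + 1) - s·2s]/(s² + 1)² = (1 - s²)/(s² + 1)². So L{t·cos(t)} = -F'(s) = (s² - 1)/(s² + 1)². Then L{10·t·cos(t)} = 10·(s² - 1)/(s² + 1)²

Final answer: 10·(s² - 1)/(s² + 1)²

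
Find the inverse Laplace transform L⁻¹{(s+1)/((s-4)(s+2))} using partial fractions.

Using partial fractions, f(t) = (5e^(4t) + e^(-2t))/6

Final answer: (5e^(4t) + e^(-2t))/6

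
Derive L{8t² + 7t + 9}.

L{8t² + 7t + 9} = 8·2/s³ + 7/s² + 9/s = 16/s³ + 7/s² + 9/s

Final answer: 16/s³ + 7/s² + 9/s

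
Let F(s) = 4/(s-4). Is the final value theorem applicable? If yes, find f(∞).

sF(s) = 4s/(s-4) has a pole at s = 4 in the right half-plane. Theorem does NOT apply (unstable system; f(t) = 4·e^(4t) grows without bound).

Final answer: Not applicable (unstable)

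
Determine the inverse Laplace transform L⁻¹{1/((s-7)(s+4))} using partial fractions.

Decompose: A/(s-7) + B/(s+4). A = 1/11, B = -1/11. f(t) = (e^(7t) - e^(-4t))/11

Final answer: (e^(7t) - e^(-4t))/11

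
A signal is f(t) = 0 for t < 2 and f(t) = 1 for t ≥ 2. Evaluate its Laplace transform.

f(t) = u(t-2). L{u(t-2)} = e^(-2s)/s, so L{f(t)} = e^(-2s)/s

Final answer: e^(-2s)/s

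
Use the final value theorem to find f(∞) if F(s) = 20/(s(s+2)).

f(∞) = lim_{s→0} s·20/(s(s+2)) = lim_{s→0} 20/(s+2) = 20/2 = 10

Final answer: 10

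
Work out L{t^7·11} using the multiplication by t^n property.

L{11} = 11/s. d^1/ds^1[1/s] = -1/s². d^2/ds^2[1/s] = 2/s^3. d^3/ds^3[1/s] = -6/s^4. d^4/ds^4[1/s] = 24/s^5. d^5/ds^5[1/s] = -120/s^6. d^6/ds^6[1/s] = 720/s^7. d^7/ds^7[1/s] = -5040/s^8. So L{t^7} = (-1)^{7}·-5040/s^8 = 5040/s^8. Then L{t^7·11} = 11·5040/s^8 = 55440/s^8

Final answer: 55440/s^8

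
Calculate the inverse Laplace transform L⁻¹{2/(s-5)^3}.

L⁻¹{n!/(s-a)^(n+1)} = t^n·e^(at), so L⁻¹{2/(s-5)^3} = t^2·e^(5t)

Final answer: t^2·e^(5t)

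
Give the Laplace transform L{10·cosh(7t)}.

L{cosh(ωt)} = s/(s² - ω²), so L{cosh(7t)} = s/(s² - 49). Then L{10·cosh(7t)} = 10·s/(s² - 49) = 10s/(s² - 49)

Final answer: 10s/(s² - 49)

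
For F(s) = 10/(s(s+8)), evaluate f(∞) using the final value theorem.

f(∞) = lim_{s→0} s·10/(s(s+8)) = lim_{s→0} 10/(s+8) = 10/8 = 5/4

Final answer: 5/4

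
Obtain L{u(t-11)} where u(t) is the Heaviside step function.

L{u(t-a)} = e^(-as)/s. Here a=11, so L{u(t-11)} = e^(-11s)/s

Final answer: e^(-11s)/s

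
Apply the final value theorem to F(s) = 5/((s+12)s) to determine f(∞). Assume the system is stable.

f(∞) = lim_{s→0} sF(s) = lim_{s→0} 5/(s+12) = 5/12

Final answer: 5/12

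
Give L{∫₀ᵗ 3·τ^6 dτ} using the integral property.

L{∫₀ᵗ f(τ)dτ} = F(s)/s with f(t) = 3t^6. F(s) = 2160/s^7, so L{∫₀ᵗ 3·τ^6 dτ} = (2160/s^7)/s = 2160/s^8. (Check: ∫₀ᵗ 3·τ^6 dτ = 3t^7/7.)

Final answer: 2160/s^8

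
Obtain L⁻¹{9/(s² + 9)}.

This is the form c·a/(s² + a²) with a = 3, c = 3. L⁻¹ = 3·sin(3t)

Final answer: 3·sin(3t)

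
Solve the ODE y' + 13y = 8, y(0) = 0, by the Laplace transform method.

sY + 13Y = 8/s. Y = 8/(s(s+13)). Partial fractions: Y = 8/13/s - 8/13/(s+13)

Final answer: y(t) = 8/13(1 - e^(-13t))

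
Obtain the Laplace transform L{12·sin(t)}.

L{sin(ωt)} = ω/(s² + ω²), so L{sin(t)} = 1/(s² + 1). Then L{12·sin(t)} = 12·1/(s² + 1) = 12/(s² + 1)

Final answer: 12/(s² + 1)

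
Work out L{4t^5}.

L{t^n} = n!/s^(n+1). So L{4t^5} = 4·5!/s^6 = 480/s^6

Final answer: 480/s^6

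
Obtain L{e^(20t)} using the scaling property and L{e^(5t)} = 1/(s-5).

Using L{f(at)} = (1/a)F(s/a) with a=4 and f(t) = e^(5t): L{e^(20t)} = (1/4) · 1/((s/4)-5) = (1/4) · 4/(s-20) = 1/(s-20)

Final answer: 1/(s-20)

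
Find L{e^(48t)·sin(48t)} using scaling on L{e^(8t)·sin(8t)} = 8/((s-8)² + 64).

Scaling with a=6: L{e^(48t)·sin(48t)} = (1/6) · 8/((s/6-8)² + 64). Simplifying: 48/((s-48)² + 2304)

Final answer: 48/((s-48)² + 2304)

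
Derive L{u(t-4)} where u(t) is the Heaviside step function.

L{u(t-a)} = e^(-as)/s. Here a=4, so L{u(t-4)} = e^(-4s)/s

Final answer: e^(-4s)/s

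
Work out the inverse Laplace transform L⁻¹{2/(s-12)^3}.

L⁻¹{n!/(s-a)^(n+1)} = t^n·e^(at), so L⁻¹{2/(s-12)^3} = t^2·e^(12t)

Final answer: t^2·e^(12t)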